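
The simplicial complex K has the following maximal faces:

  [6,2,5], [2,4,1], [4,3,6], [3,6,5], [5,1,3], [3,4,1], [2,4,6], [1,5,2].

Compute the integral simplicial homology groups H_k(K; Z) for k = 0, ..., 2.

Take the total order 1 < 2 < 3 < 4 < 5 < 6 on the vertex set. Then K (dimension 2) consists of the simplices:

  0-simplices (6): [1], [2], [3], [4], [5], [6]
  1-simplices (12): [1,2], [1,3], [1,4], [1,5], [2,4], [2,5], [2,6], [3,4], [3,5], [3,6], [4,6], [5,6]
  2-simplices (8): [1,2,4], [1,2,5], [1,3,4], [1,3,5], [2,4,6], [2,5,6], [3,4,6], [3,5,6]

so the chain groups are C_0 ≅ Z^6, C_1 ≅ Z^12, C_2 ≅ Z^8.

Boundary ∂_1: C_1 → C_0 is given by ∂[p,q] = [q] − [p].
The 6×12 boundary matrix has rank 5 and Smith normal form diag(1,1,1,1,1).

Boundary ∂_2: C_2 → C_1 sends each 2-simplex [p,q,r] to [q,r] − [p,r] + [p,q]. For instance
  ∂[2,5,6] = [5,6] − [2,6] + [2,5],
  ∂[1,3,5] = [3,5] − [1,5] + [1,3].
As a 12×8 matrix over Z this has rank 7, with invariant factors (1,1,1,1,1,1,1).

Now H_k = ker ∂_k / im ∂_{k+1}, so:

  H_0: rank C_0 − rank ∂_1 = 6 − 5 = 1, and the invariant factors of ∂_1 are all 1, so H_0 = Z.
  H_1: rank ker ∂_1 − rank ∂_2 = (12 − 5) − 7 = 0, and the invariant factors of ∂_2 are all 1, so H_1 = 0.
  H_2: rank ker ∂_2 − rank ∂_3 = (8 − 7) − 0 = 1, and there is no ∂_3, so H_2 = Z.

H_0 = Z,  H_1 = 0,  H_2 = Z.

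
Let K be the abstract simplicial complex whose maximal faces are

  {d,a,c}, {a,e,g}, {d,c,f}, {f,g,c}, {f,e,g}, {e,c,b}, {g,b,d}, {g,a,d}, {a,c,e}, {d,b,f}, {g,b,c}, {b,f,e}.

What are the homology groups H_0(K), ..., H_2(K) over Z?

Order the vertices as a < b < c < d < e < f < g. Listing each simplex with vertices in this order, K has dimension 2 with simplices:

  0-simplices (7): a, b, c, d, e, f, g
  1-simplices (18): ac, ad, ae, ag, bc, bd, be, bf, bg, cd, ce, cf, cg, df, dg, ef, eg, fg
  2-simplices (12): acd, ace, adg, aeg, bce, bcg, bdf, bdg, bef, cdf, cfg, efg

so the chain groups are C_0 ≅ Z^7, C_1 ≅ Z^18, C_2 ≅ Z^12.

The boundary map ∂_1: C_1 → C_0 sends each edge [p,q] (with p < q) to q − p. For instance
  ∂be = e − b.
As a 7×18 matrix over Z this has rank 6, with invariant factors (1,1,1,1,1,1).

The boundary map ∂_2: C_2 → C_1 acts by ∂[p,q,r] = [q,r] − [p,r] + [p,q]. For instance
  ∂cfg = fg − cg + cf,
  ∂aeg = eg − ag + ae.
The 18×12 boundary matrix has rank 12 and Smith normal form diag(1,1,1,1,1,1,1,1,1,1,1,2).

Reading off H_k = ker ∂_k / im ∂_{k+1}:

  H_0: rank C_0 − rank ∂_1 = 7 − 6 = 1, and the invariant factors of ∂_1 are all 1, so H_0 ≅ Z.
  H_1: rank ker ∂_1 − rank ∂_2 = (18 − 6) − 12 = 0, and ∂_2 has invariant factor 2 > 1, so H_1 ≅ Z/2Z.
  H_2: rank ker ∂_2 − rank ∂_3 = (12 − 12) − 0 = 0, and there is no ∂_3, so H_2 ≅ 0.

As a check, the Euler characteristic is 7 − 18 + 12 = 1, which agrees with 1 − 0 + 0 = 1.

H_0 = Z,  H_1 = Z/2Z,  H_2 = 0.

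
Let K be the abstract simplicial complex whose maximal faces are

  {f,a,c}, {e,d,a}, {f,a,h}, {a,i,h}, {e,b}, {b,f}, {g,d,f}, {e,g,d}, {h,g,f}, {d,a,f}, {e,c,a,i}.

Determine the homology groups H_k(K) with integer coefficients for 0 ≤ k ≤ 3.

H_0 = Z,  H_1 = Z,  H_2 = 0,  H_3 = 0.

Take the total order a < b < c < d < e < f < g < h < i on the vertex set. Then K (dimension 3) consists of the simplices:

  0-simplices (9): a, b, c, d, e, f, g, h, i
  1-simplices (20): ac, ad, ae, af, ah, ai, be, bf, ce, cf, ci, de, df, dg, eg, ei, fg, fh, gh, hi
  2-simplices (12): ace, acf, aci, ade, adf, aei, afh, ahi, cei, deg, dfg, fgh
  3-simplices (1): acei

so the chain groups are C_0 ≅ Z^9, C_1 ≅ Z^20, C_2 ≅ Z^12, C_3 ≅ Z^1.

The boundary map ∂_1: C_1 → C_0 is given by ∂[p,q] = [q] − [p]. For instance
  ∂ac = c − a.
As a 9×20 matrix over Z this has rank 8, with invariant factors (1,1,1,1,1,1,1,1).

The boundary map ∂_2: C_2 → C_1 acts by ∂[p,q,r] = [q,r] − [p,r] + [p,q]. For instance
  ∂ade = de − ae + ad,
  ∂ace = ce − ae + ac.
The 20×12 boundary matrix has rank 11 and Smith normal form diag(1,1,1,1,1,1,1,1,1,1,1).

The boundary map ∂_3: C_3 → C_2 sends each 3-simplex σ to the alternating sum Σ_i (−1)^i (σ with its i-th vertex removed). For instance
  ∂acei = cei − aei + aci − ace.
As a 12×1 matrix over Z this has rank 1, with invariant factors (1).

Computing H_k = (kernel of ∂_k) / (image of ∂_{k+1}):

  H_0: rank C_0 − rank ∂_1 = 9 − 8 = 1, and the invariant factors of ∂_1 are all 1, so H_0 ≅ Z.
  H_1: rank ker ∂_1 − rank ∂_2 = (20 − 8) − 11 = 1, and the invariant factors of ∂_2 are all 1, so H_1 ≅ Z.
  H_2: rank ker ∂_2 − rank ∂_3 = (12 − 11) − 1 = 0, and the invariant factors of ∂_3 are all 1, so H_2 ≅ 0.
  H_3: rank ker ∂_3 − rank ∂_4 = (1 − 1) − 0 = 0, and there is no ∂_4, so H_3 ≅ 0.

As a check, the Euler characteristic is 9 − 20 + 12 − 1 = 0, which agrees with 1 − 1 + 0 − 0 = 0.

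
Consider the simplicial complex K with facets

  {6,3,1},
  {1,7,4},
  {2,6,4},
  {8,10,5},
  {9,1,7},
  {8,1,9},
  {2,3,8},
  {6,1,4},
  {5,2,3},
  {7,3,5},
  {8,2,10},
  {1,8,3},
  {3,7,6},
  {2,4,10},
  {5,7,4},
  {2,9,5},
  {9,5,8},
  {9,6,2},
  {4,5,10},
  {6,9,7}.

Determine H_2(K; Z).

H_2 ≅ 0.

Fix the vertex order 1 < 2 < 3 < 4 < 5 < 6 < 7 < 8 < 9 < 10 and write every simplex with vertices in increasing order. Then dim K = 2 and the simplices of K are:

  0-simplices (10): [1], [2], [3], [4], [5], [6], [7], [8], [9], [10]
  1-simplices (30): (30 of them)
  2-simplices (20): (20 of them)

so the chain groups are C_0 ≅ Z^10, C_1 ≅ Z^30, C_2 ≅ Z^20.

The boundary map ∂_1: C_1 → C_0 sends each edge [p,q] (with p < q) to q − p. For instance
  ∂[8,9] = [9] − [8].
The 10×30 boundary matrix has rank 9 and Smith normal form diag(1,1,1,1,1,1,1,1,1).

The boundary map ∂_2: C_2 → C_1 acts by ∂[p,q,r] = [q,r] − [p,r] + [p,q]. For instance
  ∂[4,5,10] = [5,10] − [4,10] + [4,5],
  ∂[1,7,9] = [7,9] − [1,9] + [1,7].
As a 30×20 matrix over Z this has rank 20, with invariant factors (1,1,1,1,1,1,1,1,1,1,1,1,1,1,1,1,1,1,1,2).

Reading off H_k = ker ∂_k / im ∂_{k+1}:

  H_2: rank ker ∂_2 − rank ∂_3 = (20 − 20) − 0 = 0, and there is no ∂_3, so H_2 ≅ 0.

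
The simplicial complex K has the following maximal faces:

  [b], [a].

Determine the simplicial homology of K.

Fix the vertex order a < b and write every simplex with vertices in increasing order. Then dim K = 0 and the simplices of K are:

  0-simplices (2): a, b

so the chain groups are C_0 ≅ Z^2.

From H_k ≅ ker(∂_k) / im(∂_{k+1}) we obtain:

  H_0: rank C_0 − rank ∂_1 = 2 − 0 = 2, and there is no ∂_1, so H_0 = Z^2.

H_0 = Z^2.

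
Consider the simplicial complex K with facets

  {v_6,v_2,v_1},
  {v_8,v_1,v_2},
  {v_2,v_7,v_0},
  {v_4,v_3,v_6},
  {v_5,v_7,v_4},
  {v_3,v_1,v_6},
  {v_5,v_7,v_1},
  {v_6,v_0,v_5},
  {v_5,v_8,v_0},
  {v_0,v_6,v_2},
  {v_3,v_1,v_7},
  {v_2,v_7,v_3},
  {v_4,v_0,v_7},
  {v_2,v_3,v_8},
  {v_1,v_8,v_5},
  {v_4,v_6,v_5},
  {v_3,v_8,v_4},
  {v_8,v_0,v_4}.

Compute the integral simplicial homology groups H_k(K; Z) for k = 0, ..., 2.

Fix the vertex order v_0 < v_1 < v_2 < v_3 < v_4 < v_5 < v_6 < v_7 < v_8 and write every simplex with vertices in increasing order. Then dim K = 2 and the simplices of K are:

  0-simplices (9): [v_0], [v_1], [v_2], [v_3], [v_4], [v_5], [v_6], [v_7], [v_8]
  1-simplices (27): (27 of them)
  2-simplices (18): (18 of them)

so the chain groups are C_0 ≅ Z^9, C_1 ≅ Z^27, C_2 ≅ Z^18.

∂_1: C_1 → C_0 is given by ∂[p,q] = [q] − [p].
The 9×27 boundary matrix has rank 8 and Smith normal form diag(1,1,1,1,1,1,1,1).

The boundary map ∂_2: C_2 → C_1 maps a triangle to the signed sum of its edges. For instance
  ∂[v_2,v_3,v_8] = [v_3,v_8] − [v_2,v_8] + [v_2,v_3],
  ∂[v_0,v_5,v_8] = [v_5,v_8] − [v_0,v_8] + [v_0,v_5].
As a 27×18 matrix over Z this has rank 18, with invariant factors (1,1,1,1,1,1,1,1,1,1,1,1,1,1,1,1,1,2).

Now H_k = ker ∂_k / im ∂_{k+1}, so:

  H_0: rank C_0 − rank ∂_1 = 9 − 8 = 1, and the invariant factors of ∂_1 are all 1, so H_0 ≅ Z.
  H_1: rank ker ∂_1 − rank ∂_2 = (27 − 8) − 18 = 1, and ∂_2 has invariant factor 2 > 1, so H_1 ≅ Z ⊕ Z_2.
  H_2: rank ker ∂_2 − rank ∂_3 = (18 − 18) − 0 = 0, and there is no ∂_3, so H_2 ≅ 0.

H_0 ≅ Z,  H_1 ≅ Z ⊕ Z_2,  H_2 = 0.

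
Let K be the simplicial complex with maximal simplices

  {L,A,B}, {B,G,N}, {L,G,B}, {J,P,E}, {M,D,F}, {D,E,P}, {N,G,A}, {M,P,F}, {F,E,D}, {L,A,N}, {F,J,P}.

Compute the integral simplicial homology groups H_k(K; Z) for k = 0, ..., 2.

H_0 = Z^2,  H_1 = Z^2,  H_2 = 0.

Fix the vertex order A < B < D < E < F < G < J < L < M < N < P and write every simplex with vertices in increasing order. Then dim K = 2 and the simplices of K are:

  0-simplices (11): A, B, D, E, F, G, J, L, M, N, P
  1-simplices (22): AB, AG, AL, AN, BG, BL, BN, DE, DF, DM, DP, EF, EJ, EP, FJ, FM, FP, GL, GN, JP, LN, MP
  2-simplices (11): ABL, AGN, ALN, BGL, BGN, DEF, DEP, DFM, EJP, FJP, FMP

giving chain groups C_0 ≅ Z^11, C_1 ≅ Z^22, C_2 ≅ Z^11.

∂_1: C_1 → C_0 sends each edge [p,q] (with p < q) to q − p. For instance
  ∂GN = N − G.
The 11×22 boundary matrix has rank 9 and Smith normal form diag(1,1,1,1,1,1,1,1,1).

∂_2: C_2 → C_1 sends each 2-simplex [p,q,r] to [q,r] − [p,r] + [p,q]. For instance
  ∂EJP = JP − EP + EJ,
  ∂ABL = BL − AL + AB.
As a 22×11 matrix over Z this has rank 11, with invariant factors (1,1,1,1,1,1,1,1,1,1,1).

Computing H_k = (kernel of ∂_k) / (image of ∂_{k+1}):

  H_0: rank C_0 − rank ∂_1 = 11 − 9 = 2, and the invariant factors of ∂_1 are all 1, so H_0 ≅ Z^2.
  H_1: rank ker ∂_1 − rank ∂_2 = (22 − 9) − 11 = 2, and the invariant factors of ∂_2 are all 1, so H_1 ≅ Z^2.
  H_2: rank ker ∂_2 − rank ∂_3 = (11 − 11) − 0 = 0, and there is no ∂_3, so H_2 ≅ 0.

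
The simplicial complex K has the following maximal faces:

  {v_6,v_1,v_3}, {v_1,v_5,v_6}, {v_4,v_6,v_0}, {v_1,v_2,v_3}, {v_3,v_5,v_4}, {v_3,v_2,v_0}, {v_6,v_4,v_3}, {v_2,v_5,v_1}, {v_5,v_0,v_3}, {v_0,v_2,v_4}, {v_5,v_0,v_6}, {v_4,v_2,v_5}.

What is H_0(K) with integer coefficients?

Order the vertices as v_0 < v_1 < v_2 < v_3 < v_4 < v_5 < v_6. Listing each simplex with vertices in this order, K has dimension 2 with simplices:

  0-simplices (7): [v_0], [v_1], [v_2], [v_3], [v_4], [v_5], [v_6]
  1-simplices (18): (18 of them)
  2-simplices (12): (12 of them)

so the chain groups are C_0 ≅ Z^7, C_1 ≅ Z^18, C_2 ≅ Z^12.

Boundary ∂_1: C_1 → C_0 sends each edge [p,q] (with p < q) to q − p.
The 7×18 boundary matrix has rank 6 and Smith normal form diag(1,1,1,1,1,1).

Boundary ∂_2: C_2 → C_1 maps a triangle to the signed sum of its edges. For instance
  ∂[v_1,v_2,v_5] = [v_2,v_5] − [v_1,v_5] + [v_1,v_2],
  ∂[v_0,v_2,v_4] = [v_2,v_4] − [v_0,v_4] + [v_0,v_2].
This gives a 18×12 integer matrix of rank 12; reducing to Smith normal form yields diagonal entries (1,1,1,1,1,1,1,1,1,1,1,2).

From H_k ≅ ker(∂_k) / im(∂_{k+1}) we obtain:

  H_0: rank C_0 − rank ∂_1 = 7 − 6 = 1, and the invariant factors of ∂_1 are all 1, so H_0 = Z.

H_0 = Z.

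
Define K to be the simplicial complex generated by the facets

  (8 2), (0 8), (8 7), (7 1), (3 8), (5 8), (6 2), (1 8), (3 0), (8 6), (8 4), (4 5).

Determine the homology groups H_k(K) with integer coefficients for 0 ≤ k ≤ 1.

Fix the vertex order 0 < 1 < 2 < 3 < 4 < 5 < 6 < 7 < 8 and write every simplex with vertices in increasing order. Then dim K = 1 and the simplices of K are:

  0-simplices (9): [0], [1], [2], [3], [4], [5], [6], [7], [8]
  1-simplices (12): [0,3], [0,8], [1,7], [1,8], [2,6], [2,8], [3,8], [4,5], [4,8], [5,8], [6,8], [7,8]

giving chain groups C_0 ≅ Z^9, C_1 ≅ Z^12.

∂_1: C_1 → C_0 is given by ∂[p,q] = [q] − [p]. For instance
  ∂[7,8] = [8] − [7].
This gives a 9×12 integer matrix of rank 8; reducing to Smith normal form yields diagonal entries (1,1,1,1,1,1,1,1).

Now H_k = ker ∂_k / im ∂_{k+1}, so:

  H_0: rank C_0 − rank ∂_1 = 9 − 8 = 1, and the invariant factors of ∂_1 are all 1, so H_0 = Z.
  H_1: rank ker ∂_1 − rank ∂_2 = (12 − 8) − 0 = 4, and there is no ∂_2, so H_1 = Z^4.

(K is a triangulation of a wedge of 4 circles.)

H_0 ≅ Z,  H_1 ≅ Z^4.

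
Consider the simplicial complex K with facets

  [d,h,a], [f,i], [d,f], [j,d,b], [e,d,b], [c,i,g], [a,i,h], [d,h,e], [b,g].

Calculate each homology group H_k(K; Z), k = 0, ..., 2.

K has 10 vertices, 17 edges, 6 triangles.
rank ∂_0 = 0, rank ∂_1 = 9 ⇒ b_0 = 10 − 0 − 9 = 1; all invariant factors of ∂_1 are 1 so no torsion. So H_0 ≅ Z.
rank ∂_1 = 9, rank ∂_2 = 6 ⇒ b_1 = 17 − 9 − 6 = 2; all invariant factors of ∂_2 are 1 so no torsion. So H_1 ≅ Z^2.
rank ∂_2 = 6, rank ∂_3 = 0 ⇒ b_2 = 6 − 6 − 0 = 0. So H_2 ≅ 0.

H_0 = Z,  H_1 = Z^2,  H_2 = 0.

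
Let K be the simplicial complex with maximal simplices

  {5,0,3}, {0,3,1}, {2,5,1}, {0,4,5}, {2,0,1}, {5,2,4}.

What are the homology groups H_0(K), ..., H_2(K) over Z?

We work with the vertex ordering 0 < 1 < 2 < 3 < 4 < 5. The simplices of K, each written with vertices in increasing order, are:

  0-simplices (6): [0], [1], [2], [3], [4], [5]
  1-simplices (12): [0,1], [0,2], [0,3], [0,4], [0,5], [1,2], [1,3], [1,5], [2,4], [2,5], [3,5], [4,5]
  2-simplices (6): [0,1,2], [0,1,3], [0,3,5], [0,4,5], [1,2,5], [2,4,5]

Hence C_0 ≅ Z^6, C_1 ≅ Z^12, C_2 ≅ Z^6.

Boundary ∂_1: C_1 → C_0 sends each edge [p,q] (with p < q) to q − p.
The resulting 6×12 matrix has rank 5, and its Smith normal form has invariant factors (1,1,1,1,1).

Boundary ∂_2: C_2 → C_1 acts by ∂[p,q,r] = [q,r] − [p,r] + [p,q]. For instance
  ∂[0,1,3] = [1,3] − [0,3] + [0,1],
  ∂[0,3,5] = [3,5] − [0,5] + [0,3].
As a 12×6 matrix over Z this has rank 6, with invariant factors (1,1,1,1,1,1).

From H_k ≅ ker(∂_k) / im(∂_{k+1}) we obtain:

  H_0: rank C_0 − rank ∂_1 = 6 − 5 = 1, and the invariant factors of ∂_1 are all 1, so H_0 ≅ Z.
  H_1: rank ker ∂_1 − rank ∂_2 = (12 − 5) − 6 = 1, and the invariant factors of ∂_2 are all 1, so H_1 ≅ Z.
  H_2: rank ker ∂_2 − rank ∂_3 = (6 − 6) − 0 = 0, and there is no ∂_3, so H_2 ≅ 0.

(K is a triangulation of the cylinder S^1 x I.)

H_0 = Z,  H_1 = Z,  H_2 = 0.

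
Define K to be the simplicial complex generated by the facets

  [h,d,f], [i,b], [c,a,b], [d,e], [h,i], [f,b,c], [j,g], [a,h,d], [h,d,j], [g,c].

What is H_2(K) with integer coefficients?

Order the vertices as a < b < c < d < e < f < g < h < i < j. Listing each simplex with vertices in this order, K has dimension 2 with simplices:

  0-simplices (10): a, b, c, d, e, f, g, h, i, j
  1-simplices (17): ab, ac, ad, ah, bc, bf, bi, cf, cg, de, df, dh, dj, fh, gj, hi, hj
  2-simplices (5): abc, adh, bcf, dfh, dhj

giving chain groups C_0 ≅ Z^10, C_1 ≅ Z^17, C_2 ≅ Z^5.

∂_1: C_1 → C_0 is given by ∂[p,q] = [q] − [p]. For instance
  ∂fh = h − f.
The resulting 10×17 matrix has rank 9, and its Smith normal form has invariant factors (1,1,1,1,1,1,1,1,1).

The boundary map ∂_2: C_2 → C_1 maps a triangle to the signed sum of its edges. For instance
  ∂bcf = cf − bf + bc,
  ∂adh = dh − ah + ad.
The resulting 17×5 matrix has rank 5, and its Smith normal form has invariant factors (1,1,1,1,1).

Now H_k = ker ∂_k / im ∂_{k+1}, so:

  H_2: rank ker ∂_2 − rank ∂_3 = (5 − 5) − 0 = 0, and there is no ∂_3, so H_2 = 0.

H_2 ≅ 0.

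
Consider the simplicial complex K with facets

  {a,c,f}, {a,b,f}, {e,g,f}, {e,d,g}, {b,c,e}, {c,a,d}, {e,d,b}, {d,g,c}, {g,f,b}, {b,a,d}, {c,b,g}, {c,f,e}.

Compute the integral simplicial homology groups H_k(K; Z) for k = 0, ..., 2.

Fix the vertex order a < b < c < d < e < f < g and write every simplex with vertices in increasing order. Then dim K = 2 and the simplices of K are:

  0-simplices (7): a, b, c, d, e, f, g
  1-simplices (18): ab, ac, ad, af, bc, bd, be, bf, bg, cd, ce, cf, cg, de, dg, ef, eg, fg
  2-simplices (12): abd, abf, acd, acf, bce, bcg, bde, bfg, cdg, cef, deg, efg

so the chain groups are C_0 ≅ Z^7, C_1 ≅ Z^18, C_2 ≅ Z^12.

∂_1: C_1 → C_0 is given by ∂[p,q] = [q] − [p]. For instance
  ∂de = e − d.
The resulting 7×18 matrix has rank 6, and its Smith normal form has invariant factors (1,1,1,1,1,1).

Boundary ∂_2: C_2 → C_1 maps a triangle to the signed sum of its edges. For instance
  ∂acf = cf − af + ac,
  ∂acd = cd − ad + ac.
The 18×12 boundary matrix has rank 12 and Smith normal form diag(1,1,1,1,1,1,1,1,1,1,1,2).

Computing H_k = (kernel of ∂_k) / (image of ∂_{k+1}):

  H_0: rank C_0 − rank ∂_1 = 7 − 6 = 1, and the invariant factors of ∂_1 are all 1, so H_0 = Z.
  H_1: rank ker ∂_1 − rank ∂_2 = (18 − 6) − 12 = 0, and ∂_2 has invariant factor 2 > 1, so H_1 = Z/2.
  H_2: rank ker ∂_2 − rank ∂_3 = (12 − 12) − 0 = 0, and there is no ∂_3, so H_2 = 0.

(K is a triangulation of the real projective plane RP^2.)

H_0 = Z,  H_1 = Z/2,  H_2 = 0.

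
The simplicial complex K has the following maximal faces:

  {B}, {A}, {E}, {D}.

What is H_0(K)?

H_0 ≅ Z^4.

Fix the vertex order A < B < D < E and write every simplex with vertices in increasing order. Then dim K = 0 and the simplices of K are:

  0-simplices (4): A, B, D, E

giving chain groups C_0 ≅ Z^4.

Now H_k = ker ∂_k / im ∂_{k+1}, so:

  H_0: rank C_0 − rank ∂_1 = 4 − 0 = 4, and there is no ∂_1, so H_0 = Z^4.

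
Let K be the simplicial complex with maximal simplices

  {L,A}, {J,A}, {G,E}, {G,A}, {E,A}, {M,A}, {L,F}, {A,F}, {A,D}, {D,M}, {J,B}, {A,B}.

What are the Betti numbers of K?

K has 9 vertices, 12 edges.
rank ∂_0 = 0, rank ∂_1 = 8 ⇒ b_0 = 9 − 0 − 8 = 1; all invariant factors of ∂_1 are 1 so no torsion. So H_0 = Z.
rank ∂_1 = 8, rank ∂_2 = 0 ⇒ b_1 = 12 − 8 − 0 = 4. So H_1 = Z^4.

b_0 = 1, b_1 = 4.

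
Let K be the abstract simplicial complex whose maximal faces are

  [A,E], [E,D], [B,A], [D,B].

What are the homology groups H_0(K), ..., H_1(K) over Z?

H_0 = Z,  H_1 = Z.

Fix the vertex order A < B < D < E and write every simplex with vertices in increasing order. Then dim K = 1 and the simplices of K are:

  0-simplices (4): A, B, D, E
  1-simplices (4): AB, AE, BD, DE

so the chain groups are C_0 ≅ Z^4, C_1 ≅ Z^4.

Boundary ∂_1: C_1 → C_0 maps an edge to its endpoints' difference, ∂[p,q] = q − p.
This gives a 4×4 integer matrix of rank 3; reducing to Smith normal form yields diagonal entries (1,1,1).

From H_k ≅ ker(∂_k) / im(∂_{k+1}) we obtain:

  H_0: rank C_0 − rank ∂_1 = 4 − 3 = 1, and the invariant factors of ∂_1 are all 1, so H_0 ≅ Z.
  H_1: rank ker ∂_1 − rank ∂_2 = (4 − 3) − 0 = 1, and there is no ∂_2, so H_1 ≅ Z.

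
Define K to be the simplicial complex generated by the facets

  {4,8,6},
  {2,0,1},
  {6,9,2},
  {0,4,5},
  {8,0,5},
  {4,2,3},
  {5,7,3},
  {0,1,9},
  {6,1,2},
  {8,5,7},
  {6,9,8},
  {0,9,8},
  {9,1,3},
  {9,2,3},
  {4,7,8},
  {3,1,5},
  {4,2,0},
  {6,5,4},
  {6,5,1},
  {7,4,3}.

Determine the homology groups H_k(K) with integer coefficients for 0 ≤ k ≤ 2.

Fix the vertex order 0 < 1 < 2 < 3 < 4 < 5 < 6 < 7 < 8 < 9 and write every simplex with vertices in increasing order. Then dim K = 2 and the simplices of K are:

  0-simplices (10): [0], [1], [2], [3], [4], [5], [6], [7], [8], [9]
  1-simplices (30): (30 of them)
  2-simplices (20): (20 of them)

giving chain groups C_0 ≅ Z^10, C_1 ≅ Z^30, C_2 ≅ Z^20.

Boundary ∂_1: C_1 → C_0 is given by ∂[p,q] = [q] − [p]. For instance
  ∂[8,9] = [9] − [8].
The resulting 10×30 matrix has rank 9, and its Smith normal form has invariant factors (1,1,1,1,1,1,1,1,1).

∂_2: C_2 → C_1 acts by ∂[p,q,r] = [q,r] − [p,r] + [p,q]. For instance
  ∂[4,5,6] = [5,6] − [4,6] + [4,5],
  ∂[2,3,9] = [3,9] − [2,9] + [2,3].
The 30×20 boundary matrix has rank 20 and Smith normal form diag(1,1,1,1,1,1,1,1,1,1,1,1,1,1,1,1,1,1,1,2).

Now H_k = ker ∂_k / im ∂_{k+1}, so:

  H_0: rank C_0 − rank ∂_1 = 10 − 9 = 1, and the invariant factors of ∂_1 are all 1, so H_0 ≅ Z.
  H_1: rank ker ∂_1 − rank ∂_2 = (30 − 9) − 20 = 1, and ∂_2 has invariant factor 2 > 1, so H_1 ≅ Z ⊕ Z/2Z.
  H_2: rank ker ∂_2 − rank ∂_3 = (20 − 20) − 0 = 0, and there is no ∂_3, so H_2 ≅ 0.

H_0 = Z,  H_1 = Z ⊕ Z/2Z,  H_2 = 0.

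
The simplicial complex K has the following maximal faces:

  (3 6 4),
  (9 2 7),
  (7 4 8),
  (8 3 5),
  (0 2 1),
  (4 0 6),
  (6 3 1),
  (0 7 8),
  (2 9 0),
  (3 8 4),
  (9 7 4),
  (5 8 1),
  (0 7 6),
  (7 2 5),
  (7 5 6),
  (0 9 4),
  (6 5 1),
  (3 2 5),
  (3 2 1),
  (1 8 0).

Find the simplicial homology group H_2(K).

Take the total order 0 < 1 < 2 < 3 < 4 < 5 < 6 < 7 < 8 < 9 on the vertex set. Then K (dimension 2) consists of the simplices:

  0-simplices (10): [0], [1], [2], [3], [4], [5], [6], [7], [8], [9]
  1-simplices (30): (30 of them)
  2-simplices (20): (20 of them)

giving chain groups C_0 ≅ Z^10, C_1 ≅ Z^30, C_2 ≅ Z^20.

Boundary ∂_1: C_1 → C_0 is given by ∂[p,q] = [q] − [p]. For instance
  ∂[1,6] = [6] − [1].
This gives a 10×30 integer matrix of rank 9; reducing to Smith normal form yields diagonal entries (1,1,1,1,1,1,1,1,1).

Boundary ∂_2: C_2 → C_1 sends each 2-simplex [p,q,r] to [q,r] − [p,r] + [p,q]. For instance
  ∂[3,4,6] = [4,6] − [3,6] + [3,4],
  ∂[0,6,7] = [6,7] − [0,7] + [0,6].
The 30×20 boundary matrix has rank 20 and Smith normal form diag(1,1,1,1,1,1,1,1,1,1,1,1,1,1,1,1,1,1,1,2).

Now H_k = ker ∂_k / im ∂_{k+1}, so:

  H_2: rank ker ∂_2 − rank ∂_3 = (20 − 20) − 0 = 0, and there is no ∂_3, so H_2 ≅ 0.

H_2 ≅ 0.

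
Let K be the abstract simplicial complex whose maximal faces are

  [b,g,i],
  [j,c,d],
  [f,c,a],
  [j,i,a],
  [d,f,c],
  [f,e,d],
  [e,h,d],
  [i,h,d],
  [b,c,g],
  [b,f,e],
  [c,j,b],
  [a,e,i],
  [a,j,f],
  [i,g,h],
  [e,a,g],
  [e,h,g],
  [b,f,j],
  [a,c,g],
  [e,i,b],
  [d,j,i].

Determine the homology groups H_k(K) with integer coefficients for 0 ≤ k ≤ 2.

Order the vertices as a < b < c < d < e < f < g < h < i < j. Listing each simplex with vertices in this order, K has dimension 2 with simplices:

  0-simplices (10): a, b, c, d, e, f, g, h, i, j
  1-simplices (30): ac, ae, af, ag, ai, aj, bc, be, bf, bg, bi, bj, cd, cf, cg, cj, de, df, dh, di, dj, ef, eg, eh, ei, fj, gh, gi, hi, ij
  2-simplices (20): acf, acg, aeg, aei, afj, aij, bcg, bcj, bef, bei, bfj, bgi, cdf, cdj, def, deh, dhi, dij, egh, ghi

so the chain groups are C_0 ≅ Z^10, C_1 ≅ Z^30, C_2 ≅ Z^20.

Boundary ∂_1: C_1 → C_0 maps an edge to its endpoints' difference, ∂[p,q] = q − p. For instance
  ∂ef = f − e.
As a 10×30 matrix over Z this has rank 9, with invariant factors (1,1,1,1,1,1,1,1,1).

∂_2: C_2 → C_1 maps a triangle to the signed sum of its edges. For instance
  ∂acf = cf − af + ac,
  ∂aei = ei − ai + ae.
The resulting 30×20 matrix has rank 20, and its Smith normal form has invariant factors (1,1,1,1,1,1,1,1,1,1,1,1,1,1,1,1,1,1,1,2).

From H_k ≅ ker(∂_k) / im(∂_{k+1}) we obtain:

  H_0: rank C_0 − rank ∂_1 = 10 − 9 = 1, and the invariant factors of ∂_1 are all 1, so H_0 = Z.
  H_1: rank ker ∂_1 − rank ∂_2 = (30 − 9) − 20 = 1, and ∂_2 has invariant factor 2 > 1, so H_1 = Z ⊕ Z/2.
  H_2: rank ker ∂_2 − rank ∂_3 = (20 − 20) − 0 = 0, and there is no ∂_3, so H_2 = 0.

H_0 = Z,  H_1 = Z ⊕ Z/2,  H_2 = 0.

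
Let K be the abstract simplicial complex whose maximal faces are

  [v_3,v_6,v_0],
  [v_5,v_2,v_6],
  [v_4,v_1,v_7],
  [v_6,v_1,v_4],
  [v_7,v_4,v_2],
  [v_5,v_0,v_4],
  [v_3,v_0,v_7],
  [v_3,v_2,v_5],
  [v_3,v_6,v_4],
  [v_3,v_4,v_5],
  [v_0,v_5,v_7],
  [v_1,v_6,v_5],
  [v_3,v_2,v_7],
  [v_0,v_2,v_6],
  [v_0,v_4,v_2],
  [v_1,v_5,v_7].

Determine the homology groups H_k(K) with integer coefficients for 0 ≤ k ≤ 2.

H_0 ≅ Z,  H_1 ≅ Z^2,  H_2 ≅ Z.

K has 8 vertices, 24 edges, 16 triangles.
rank ∂_0 = 0, rank ∂_1 = 7 ⇒ b_0 = 8 − 0 − 7 = 1; all invariant factors of ∂_1 are 1 so no torsion. So H_0 ≅ Z.
rank ∂_1 = 7, rank ∂_2 = 15 ⇒ b_1 = 24 − 7 − 15 = 2; all invariant factors of ∂_2 are 1 so no torsion. So H_1 ≅ Z^2.
rank ∂_2 = 15, rank ∂_3 = 0 ⇒ b_2 = 16 − 15 − 0 = 1. So H_2 ≅ Z.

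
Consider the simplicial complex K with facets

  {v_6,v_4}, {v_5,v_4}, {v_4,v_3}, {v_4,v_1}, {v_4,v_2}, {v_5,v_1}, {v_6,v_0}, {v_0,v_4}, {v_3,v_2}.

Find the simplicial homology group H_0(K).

Take the total order v_0 < v_1 < v_2 < v_3 < v_4 < v_5 < v_6 on the vertex set. Then K (dimension 1) consists of the simplices:

  0-simplices (7): [v_0], [v_1], [v_2], [v_3], [v_4], [v_5], [v_6]
  1-simplices (9): [v_0,v_4], [v_0,v_6], [v_1,v_4], [v_1,v_5], [v_2,v_3], [v_2,v_4], [v_3,v_4], [v_4,v_5], [v_4,v_6]

so the chain groups are C_0 ≅ Z^7, C_1 ≅ Z^9.

∂_1: C_1 → C_0 is given by ∂[p,q] = [q] − [p]. For instance
  ∂[v_4,v_5] = [v_5] − [v_4].
The 7×9 boundary matrix has rank 6 and Smith normal form diag(1,1,1,1,1,1).

Reading off H_k = ker ∂_k / im ∂_{k+1}:

  H_0: rank C_0 − rank ∂_1 = 7 − 6 = 1, and the invariant factors of ∂_1 are all 1, so H_0 ≅ Z.

H_0 = Z.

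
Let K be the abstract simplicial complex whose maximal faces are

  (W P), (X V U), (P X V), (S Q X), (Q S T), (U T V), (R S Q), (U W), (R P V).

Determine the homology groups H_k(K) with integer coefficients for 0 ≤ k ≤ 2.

H_0 = Z,  H_1 = Z^3,  H_2 = 0.

Order the vertices as P < Q < R < S < T < U < V < W < X. Listing each simplex with vertices in this order, K has dimension 2 with simplices:

  0-simplices (9): P, Q, R, S, T, U, V, W, X
  1-simplices (18): PR, PV, PW, PX, QR, QS, QT, QX, RS, RV, ST, SX, TU, TV, UV, UW, UX, VX
  2-simplices (7): PRV, PVX, QRS, QST, QSX, TUV, UVX

giving chain groups C_0 ≅ Z^9, C_1 ≅ Z^18, C_2 ≅ Z^7.

The boundary map ∂_1: C_1 → C_0 sends each edge [p,q] (with p < q) to q − p.
As a 9×18 matrix over Z this has rank 8, with invariant factors (1,1,1,1,1,1,1,1).

∂_2: C_2 → C_1 acts by ∂[p,q,r] = [q,r] − [p,r] + [p,q]. For instance
  ∂QRS = RS − QS + QR,
  ∂QST = ST − QT + QS.
This gives a 18×7 integer matrix of rank 7; reducing to Smith normal form yields diagonal entries (1,1,1,1,1,1,1).

Computing H_k = (kernel of ∂_k) / (image of ∂_{k+1}):

  H_0: rank C_0 − rank ∂_1 = 9 − 8 = 1, and the invariant factors of ∂_1 are all 1, so H_0 ≅ Z.
  H_1: rank ker ∂_1 − rank ∂_2 = (18 − 8) − 7 = 3, and the invariant factors of ∂_2 are all 1, so H_1 ≅ Z^3.
  H_2: rank ker ∂_2 − rank ∂_3 = (7 − 7) − 0 = 0, and there is no ∂_3, so H_2 ≅ 0.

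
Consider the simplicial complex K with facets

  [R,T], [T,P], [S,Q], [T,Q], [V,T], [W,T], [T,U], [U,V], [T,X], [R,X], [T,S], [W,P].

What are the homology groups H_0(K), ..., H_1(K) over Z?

H_0 = Z,  H_1 = Z^4.

Order the vertices as P < Q < R < S < T < U < V < W < X. Listing each simplex with vertices in this order, K has dimension 1 with simplices:

  0-simplices (9): P, Q, R, S, T, U, V, W, X
  1-simplices (12): PT, PW, QS, QT, RT, RX, ST, TU, TV, TW, TX, UV

giving chain groups C_0 ≅ Z^9, C_1 ≅ Z^12.

Boundary ∂_1: C_1 → C_0 maps an edge to its endpoints' difference, ∂[p,q] = q − p. For instance
  ∂PT = T − P.
The resulting 9×12 matrix has rank 8, and its Smith normal form has invariant factors (1,1,1,1,1,1,1,1).

Computing H_k = (kernel of ∂_k) / (image of ∂_{k+1}):

  H_0: rank C_0 − rank ∂_1 = 9 − 8 = 1, and the invariant factors of ∂_1 are all 1, so H_0 = Z.
  H_1: rank ker ∂_1 − rank ∂_2 = (12 − 8) − 0 = 4, and there is no ∂_2, so H_1 = Z^4.

As a check, the Euler characteristic is 9 − 12 = -3, which agrees with 1 − 4 = -3.
(K is a triangulation of a wedge of 4 circles.)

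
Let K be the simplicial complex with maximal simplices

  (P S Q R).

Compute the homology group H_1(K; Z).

H_1 ≅ 0.

K has 4 vertices, 6 edges, 4 triangles, 1 3-simplex.
rank ∂_1 = 3, rank ∂_2 = 3 ⇒ b_1 = 6 − 3 − 3 = 0; all invariant factors of ∂_2 are 1 so no torsion. So H_1 = 0.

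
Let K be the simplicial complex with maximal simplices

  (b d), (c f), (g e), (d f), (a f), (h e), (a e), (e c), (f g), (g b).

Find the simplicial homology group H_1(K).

H_1 = Z^3.

Take the total order a < b < c < d < e < f < g < h on the vertex set. Then K (dimension 1) consists of the simplices:

  0-simplices (8): a, b, c, d, e, f, g, h
  1-simplices (10): ae, af, bd, bg, ce, cf, df, eg, eh, fg

giving chain groups C_0 ≅ Z^8, C_1 ≅ Z^10.

Boundary ∂_1: C_1 → C_0 maps an edge to its endpoints' difference, ∂[p,q] = q − p.
The resulting 8×10 matrix has rank 7, and its Smith normal form has invariant factors (1,1,1,1,1,1,1).

Now H_k = ker ∂_k / im ∂_{k+1}, so:

  H_1: rank ker ∂_1 − rank ∂_2 = (10 − 7) − 0 = 3, and there is no ∂_2, so H_1 = Z^3.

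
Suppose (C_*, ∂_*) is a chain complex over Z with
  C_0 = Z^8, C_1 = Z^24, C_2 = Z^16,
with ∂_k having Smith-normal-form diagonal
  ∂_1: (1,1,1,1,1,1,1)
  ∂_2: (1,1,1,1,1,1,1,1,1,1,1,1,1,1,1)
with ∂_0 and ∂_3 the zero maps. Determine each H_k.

H_0 ≅ Z,  H_1 ≅ Z^2,  H_2 ≅ Z.

H_0: b_0 = 8 − 0 − 7 = 1; torsion from ∂_1 factors > 1: none. So H_0 ≅ Z.
H_1: b_1 = 24 − 7 − 15 = 2; torsion from ∂_2 factors > 1: none. So H_1 ≅ Z^2.
H_2: b_2 = 16 − 15 − 0 = 1; torsion from ∂_3 factors > 1: none. So H_2 ≅ Z.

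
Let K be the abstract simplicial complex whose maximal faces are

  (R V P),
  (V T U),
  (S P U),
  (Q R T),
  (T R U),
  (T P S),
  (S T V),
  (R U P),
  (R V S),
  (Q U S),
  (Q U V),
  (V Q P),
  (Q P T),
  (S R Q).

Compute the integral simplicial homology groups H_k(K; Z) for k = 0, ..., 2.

K has 7 vertices, 21 edges, 14 triangles.
rank ∂_0 = 0, rank ∂_1 = 6 ⇒ b_0 = 7 − 0 − 6 = 1; all invariant factors of ∂_1 are 1 so no torsion. So H_0 = Z.
rank ∂_1 = 6, rank ∂_2 = 13 ⇒ b_1 = 21 − 6 − 13 = 2; all invariant factors of ∂_2 are 1 so no torsion. So H_1 = Z^2.
rank ∂_2 = 13, rank ∂_3 = 0 ⇒ b_2 = 14 − 13 − 0 = 1. So H_2 = Z.

H_0 ≅ Z,  H_1 ≅ Z^2,  H_2 ≅ Z.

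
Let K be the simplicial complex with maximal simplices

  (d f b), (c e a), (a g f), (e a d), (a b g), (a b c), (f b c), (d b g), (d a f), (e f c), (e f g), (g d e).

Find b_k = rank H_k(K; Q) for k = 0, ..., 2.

b_0 = 1, b_1 = 0, b_2 = 0.

Take the total order a < b < c < d < e < f < g on the vertex set. Then K (dimension 2) consists of the simplices:

  0-simplices (7): a, b, c, d, e, f, g
  1-simplices (18): ab, ac, ad, ae, af, ag, bc, bd, bf, bg, ce, cf, de, df, dg, ef, eg, fg
  2-simplices (12): abc, abg, ace, ade, adf, afg, bcf, bdf, bdg, cef, deg, efg

so the chain groups are C_0 ≅ Z^7, C_1 ≅ Z^18, C_2 ≅ Z^12.

The boundary map ∂_1: C_1 → C_0 maps an edge to its endpoints' difference, ∂[p,q] = q − p. For instance
  ∂ab = b − a.
This gives a 7×18 integer matrix of rank 6; reducing to Smith normal form yields diagonal entries (1,1,1,1,1,1).

The boundary map ∂_2: C_2 → C_1 sends each 2-simplex [p,q,r] to [q,r] − [p,r] + [p,q]. For instance
  ∂deg = eg − dg + de,
  ∂ace = ce − ae + ac.
The resulting 18×12 matrix has rank 12, and its Smith normal form has invariant factors (1,1,1,1,1,1,1,1,1,1,1,2).

Now H_k = ker ∂_k / im ∂_{k+1}, so:

  H_0: rank C_0 − rank ∂_1 = 7 − 6 = 1, and the invariant factors of ∂_1 are all 1, so H_0 ≅ Z.
  H_1: rank ker ∂_1 − rank ∂_2 = (18 − 6) − 12 = 0, and ∂_2 has invariant factor 2 > 1, so H_1 ≅ Z/2.
  H_2: rank ker ∂_2 − rank ∂_3 = (12 − 12) − 0 = 0, and there is no ∂_3, so H_2 ≅ 0.

Hence the Betti numbers are b_0 = 1, b_1 = 0, b_2 = 0.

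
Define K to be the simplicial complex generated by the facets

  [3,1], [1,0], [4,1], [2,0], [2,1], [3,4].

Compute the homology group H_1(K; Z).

K has 5 vertices, 6 edges.
rank ∂_1 = 4, rank ∂_2 = 0 ⇒ b_1 = 6 − 4 − 0 = 2. So H_1 = Z^2.

H_1 ≅ Z^2.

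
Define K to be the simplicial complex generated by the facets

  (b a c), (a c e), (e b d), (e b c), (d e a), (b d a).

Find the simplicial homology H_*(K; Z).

H_0 = Z,  H_1 = 0,  H_2 = Z.

Order the vertices as a < b < c < d < e. Listing each simplex with vertices in this order, K has dimension 2 with simplices:

  0-simplices (5): a, b, c, d, e
  1-simplices (9): ab, ac, ad, ae, bc, bd, be, ce, de
  2-simplices (6): abc, abd, ace, ade, bce, bde

giving chain groups C_0 ≅ Z^5, C_1 ≅ Z^9, C_2 ≅ Z^6.

∂_1: C_1 → C_0 sends each edge [p,q] (with p < q) to q − p. For instance
  ∂bc = c − b.
This gives a 5×9 integer matrix of rank 4; reducing to Smith normal form yields diagonal entries (1,1,1,1).

The boundary map ∂_2: C_2 → C_1 sends each 2-simplex [p,q,r] to [q,r] − [p,r] + [p,q]. For instance
  ∂ace = ce − ae + ac,
  ∂bde = de − be + bd.
The 9×6 boundary matrix has rank 5 and Smith normal form diag(1,1,1,1,1).

Now H_k = ker ∂_k / im ∂_{k+1}, so:

  H_0: rank C_0 − rank ∂_1 = 5 − 4 = 1, and the invariant factors of ∂_1 are all 1, so H_0 = Z.
  H_1: rank ker ∂_1 − rank ∂_2 = (9 − 4) − 5 = 0, and the invariant factors of ∂_2 are all 1, so H_1 = 0.
  H_2: rank ker ∂_2 − rank ∂_3 = (6 − 5) − 0 = 1, and there is no ∂_3, so H_2 = Z.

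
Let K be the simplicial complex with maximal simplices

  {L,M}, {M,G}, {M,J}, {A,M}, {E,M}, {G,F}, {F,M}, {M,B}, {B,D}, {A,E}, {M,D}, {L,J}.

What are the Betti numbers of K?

We work with the vertex ordering A < B < D < E < F < G < J < L < M. The simplices of K, each written with vertices in increasing order, are:

  0-simplices (9): A, B, D, E, F, G, J, L, M
  1-simplices (12): AE, AM, BD, BM, DM, EM, FG, FM, GM, JL, JM, LM

so the chain groups are C_0 ≅ Z^9, C_1 ≅ Z^12.

Boundary ∂_1: C_1 → C_0 sends each edge [p,q] (with p < q) to q − p.
The 9×12 boundary matrix has rank 8 and Smith normal form diag(1,1,1,1,1,1,1,1).

Now H_k = ker ∂_k / im ∂_{k+1}, so:

  H_0: rank C_0 − rank ∂_1 = 9 − 8 = 1, and the invariant factors of ∂_1 are all 1, so H_0 ≅ Z.
  H_1: rank ker ∂_1 − rank ∂_2 = (12 − 8) − 0 = 4, and there is no ∂_2, so H_1 ≅ Z^4.

Hence the Betti numbers are b_0 = 1, b_1 = 4.

b_0 = 1, b_1 = 4.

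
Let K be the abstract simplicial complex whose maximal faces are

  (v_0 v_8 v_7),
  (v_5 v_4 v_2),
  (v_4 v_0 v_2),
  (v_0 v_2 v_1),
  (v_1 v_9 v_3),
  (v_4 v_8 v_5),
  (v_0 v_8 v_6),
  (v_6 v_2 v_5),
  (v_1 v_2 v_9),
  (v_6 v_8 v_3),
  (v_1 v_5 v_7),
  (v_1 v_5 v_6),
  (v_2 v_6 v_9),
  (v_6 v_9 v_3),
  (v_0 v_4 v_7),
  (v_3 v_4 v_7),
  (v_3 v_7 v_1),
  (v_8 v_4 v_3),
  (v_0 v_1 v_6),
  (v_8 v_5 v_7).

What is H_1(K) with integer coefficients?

Fix the vertex order v_0 < v_1 < v_2 < v_3 < v_4 < v_5 < v_6 < v_7 < v_8 < v_9 and write every simplex with vertices in increasing order. Then dim K = 2 and the simplices of K are:

  0-simplices (10): [v_0], [v_1], [v_2], [v_3], [v_4], [v_5], [v_6], [v_7], [v_8], [v_9]
  1-simplices (30): (30 of them)
  2-simplices (20): (20 of them)

Hence C_0 ≅ Z^10, C_1 ≅ Z^30, C_2 ≅ Z^20.

Boundary ∂_1: C_1 → C_0 sends each edge [p,q] (with p < q) to q − p.
This gives a 10×30 integer matrix of rank 9; reducing to Smith normal form yields diagonal entries (1,1,1,1,1,1,1,1,1).

∂_2: C_2 → C_1 sends each 2-simplex [p,q,r] to [q,r] − [p,r] + [p,q]. For instance
  ∂[v_2,v_6,v_9] = [v_6,v_9] − [v_2,v_9] + [v_2,v_6],
  ∂[v_0,v_7,v_8] = [v_7,v_8] − [v_0,v_8] + [v_0,v_7].
As a 30×20 matrix over Z this has rank 20, with invariant factors (1,1,1,1,1,1,1,1,1,1,1,1,1,1,1,1,1,1,1,2).

Now H_k = ker ∂_k / im ∂_{k+1}, so:

  H_1: rank ker ∂_1 − rank ∂_2 = (30 − 9) − 20 = 1, and ∂_2 has invariant factor 2 > 1, so H_1 = Z ⊕ Z_2.

H_1 ≅ Z ⊕ Z_2.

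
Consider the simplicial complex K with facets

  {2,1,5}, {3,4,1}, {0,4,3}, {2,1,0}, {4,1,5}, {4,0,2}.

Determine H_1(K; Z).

Take the total order 0 < 1 < 2 < 3 < 4 < 5 on the vertex set. Then K (dimension 2) consists of the simplices:

  0-simplices (6): [0], [1], [2], [3], [4], [5]
  1-simplices (12): [0,1], [0,2], [0,3], [0,4], [1,2], [1,3], [1,4], [1,5], [2,4], [2,5], [3,4], [4,5]
  2-simplices (6): [0,1,2], [0,2,4], [0,3,4], [1,2,5], [1,3,4], [1,4,5]

so the chain groups are C_0 ≅ Z^6, C_1 ≅ Z^12, C_2 ≅ Z^6.

∂_1: C_1 → C_0 maps an edge to its endpoints' difference, ∂[p,q] = q − p. For instance
  ∂[3,4] = [4] − [3].
The 6×12 boundary matrix has rank 5 and Smith normal form diag(1,1,1,1,1).

The boundary map ∂_2: C_2 → C_1 sends each 2-simplex [p,q,r] to [q,r] − [p,r] + [p,q]. For instance
  ∂[0,3,4] = [3,4] − [0,4] + [0,3],
  ∂[1,3,4] = [3,4] − [1,4] + [1,3].
This gives a 12×6 integer matrix of rank 6; reducing to Smith normal form yields diagonal entries (1,1,1,1,1,1).

From H_k ≅ ker(∂_k) / im(∂_{k+1}) we obtain:

  H_1: rank ker ∂_1 − rank ∂_2 = (12 − 5) − 6 = 1, and the invariant factors of ∂_2 are all 1, so H_1 = Z.

H_1 = Z.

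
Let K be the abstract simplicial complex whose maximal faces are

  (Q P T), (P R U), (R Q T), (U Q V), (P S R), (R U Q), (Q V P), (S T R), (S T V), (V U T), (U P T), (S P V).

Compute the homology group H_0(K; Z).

H_0 ≅ Z.

K has 7 vertices, 18 edges, 12 triangles.
rank ∂_0 = 0, rank ∂_1 = 6 ⇒ b_0 = 7 − 0 − 6 = 1; all invariant factors of ∂_1 are 1 so no torsion. So H_0 = Z.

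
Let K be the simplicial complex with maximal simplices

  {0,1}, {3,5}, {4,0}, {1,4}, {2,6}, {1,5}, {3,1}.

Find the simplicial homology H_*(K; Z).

H_0 = Z^2,  H_1 = Z^2.

Order the vertices as 0 < 1 < 2 < 3 < 4 < 5 < 6. Listing each simplex with vertices in this order, K has dimension 1 with simplices:

  0-simplices (7): [0], [1], [2], [3], [4], [5], [6]
  1-simplices (7): [0,1], [0,4], [1,3], [1,4], [1,5], [2,6], [3,5]

giving chain groups C_0 ≅ Z^7, C_1 ≅ Z^7.

Boundary ∂_1: C_1 → C_0 maps an edge to its endpoints' difference, ∂[p,q] = q − p. For instance
  ∂[1,4] = [4] − [1].
As a 7×7 matrix over Z this has rank 5, with invariant factors (1,1,1,1,1).

Now H_k = ker ∂_k / im ∂_{k+1}, so:

  H_0: rank C_0 − rank ∂_1 = 7 − 5 = 2, and the invariant factors of ∂_1 are all 1, so H_0 ≅ Z^2.
  H_1: rank ker ∂_1 − rank ∂_2 = (7 − 5) − 0 = 2, and there is no ∂_2, so H_1 ≅ Z^2.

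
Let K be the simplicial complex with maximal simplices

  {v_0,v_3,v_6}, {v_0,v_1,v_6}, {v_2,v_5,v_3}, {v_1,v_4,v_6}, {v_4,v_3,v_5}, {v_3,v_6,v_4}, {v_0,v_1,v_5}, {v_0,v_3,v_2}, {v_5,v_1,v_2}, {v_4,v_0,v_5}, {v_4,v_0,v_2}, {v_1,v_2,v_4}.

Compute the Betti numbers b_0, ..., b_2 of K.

Order the vertices as v_0 < v_1 < v_2 < v_3 < v_4 < v_5 < v_6. Listing each simplex with vertices in this order, K has dimension 2 with simplices:

  0-simplices (7): [v_0], [v_1], [v_2], [v_3], [v_4], [v_5], [v_6]
  1-simplices (18): (18 of them)
  2-simplices (12): (12 of them)

Hence C_0 ≅ Z^7, C_1 ≅ Z^18, C_2 ≅ Z^12.

The boundary map ∂_1: C_1 → C_0 sends each edge [p,q] (with p < q) to q − p. For instance
  ∂[v_0,v_3] = [v_3] − [v_0].
As a 7×18 matrix over Z this has rank 6, with invariant factors (1,1,1,1,1,1).

∂_2: C_2 → C_1 maps a triangle to the signed sum of its edges. For instance
  ∂[v_0,v_4,v_5] = [v_4,v_5] − [v_0,v_5] + [v_0,v_4],
  ∂[v_0,v_2,v_4] = [v_2,v_4] − [v_0,v_4] + [v_0,v_2].
This gives a 18×12 integer matrix of rank 12; reducing to Smith normal form yields diagonal entries (1,1,1,1,1,1,1,1,1,1,1,2).

Now H_k = ker ∂_k / im ∂_{k+1}, so:

  H_0: rank C_0 − rank ∂_1 = 7 − 6 = 1, and the invariant factors of ∂_1 are all 1, so H_0 ≅ Z.
  H_1: rank ker ∂_1 − rank ∂_2 = (18 − 6) − 12 = 0, and ∂_2 has invariant factor 2 > 1, so H_1 ≅ Z_2.
  H_2: rank ker ∂_2 − rank ∂_3 = (12 − 12) − 0 = 0, and there is no ∂_3, so H_2 ≅ 0.

Hence the Betti numbers are b_0 = 1, b_1 = 0, b_2 = 0.

b_0 = 1, b_1 = 0, b_2 = 0.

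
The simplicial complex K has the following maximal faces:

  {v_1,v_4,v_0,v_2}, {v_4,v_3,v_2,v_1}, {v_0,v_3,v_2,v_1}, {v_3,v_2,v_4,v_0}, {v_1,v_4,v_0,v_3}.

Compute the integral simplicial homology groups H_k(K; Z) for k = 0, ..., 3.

Fix the vertex order v_0 < v_1 < v_2 < v_3 < v_4 and write every simplex with vertices in increasing order. Then dim K = 3 and the simplices of K are:

  0-simplices (5): [v_0], [v_1], [v_2], [v_3], [v_4]
  1-simplices (10): [v_0,v_1], [v_0,v_2], [v_0,v_3], [v_0,v_4], [v_1,v_2], [v_1,v_3], [v_1,v_4], [v_2,v_3], [v_2,v_4], [v_3,v_4]
  2-simplices (10): [v_0,v_1,v_2], [v_0,v_1,v_3], [v_0,v_1,v_4], [v_0,v_2,v_3], [v_0,v_2,v_4], [v_0,v_3,v_4], [v_1,v_2,v_3], [v_1,v_2,v_4], [v_1,v_3,v_4], [v_2,v_3,v_4]
  3-simplices (5): [v_0,v_1,v_2,v_3], [v_0,v_1,v_2,v_4], [v_0,v_1,v_3,v_4], [v_0,v_2,v_3,v_4], [v_1,v_2,v_3,v_4]

Hence C_0 ≅ Z^5, C_1 ≅ Z^10, C_2 ≅ Z^10, C_3 ≅ Z^5.

∂_1: C_1 → C_0 is given by ∂[p,q] = [q] − [p].
The resulting 5×10 matrix has rank 4, and its Smith normal form has invariant factors (1,1,1,1).

Boundary ∂_2: C_2 → C_1 sends each 2-simplex [p,q,r] to [q,r] − [p,r] + [p,q]. For instance
  ∂[v_2,v_3,v_4] = [v_3,v_4] − [v_2,v_4] + [v_2,v_3],
  ∂[v_1,v_3,v_4] = [v_3,v_4] − [v_1,v_4] + [v_1,v_3].
As a 10×10 matrix over Z this has rank 6, with invariant factors (1,1,1,1,1,1).

Boundary ∂_3: C_3 → C_2 sends each 3-simplex σ to the alternating sum Σ_i (−1)^i (σ with its i-th vertex removed). For instance
  ∂[v_0,v_1,v_3,v_4] = [v_1,v_3,v_4] − [v_0,v_3,v_4] + [v_0,v_1,v_4] − [v_0,v_1,v_3],
  ∂[v_0,v_2,v_3,v_4] = [v_2,v_3,v_4] − [v_0,v_3,v_4] + [v_0,v_2,v_4] − [v_0,v_2,v_3].
This gives a 10×5 integer matrix of rank 4; reducing to Smith normal form yields diagonal entries (1,1,1,1).

Reading off H_k = ker ∂_k / im ∂_{k+1}:

  H_0: rank C_0 − rank ∂_1 = 5 − 4 = 1, and the invariant factors of ∂_1 are all 1, so H_0 ≅ Z.
  H_1: rank ker ∂_1 − rank ∂_2 = (10 − 4) − 6 = 0, and the invariant factors of ∂_2 are all 1, so H_1 ≅ 0.
  H_2: rank ker ∂_2 − rank ∂_3 = (10 − 6) − 4 = 0, and the invariant factors of ∂_3 are all 1, so H_2 ≅ 0.
  H_3: rank ker ∂_3 − rank ∂_4 = (5 − 4) − 0 = 1, and there is no ∂_4, so H_3 ≅ Z.

As a check, the Euler characteristic is 5 − 10 + 10 − 5 = 0, which agrees with 1 − 0 + 0 − 1 = 0.

H_0 = Z,  H_1 = 0,  H_2 = 0,  H_3 = Z.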